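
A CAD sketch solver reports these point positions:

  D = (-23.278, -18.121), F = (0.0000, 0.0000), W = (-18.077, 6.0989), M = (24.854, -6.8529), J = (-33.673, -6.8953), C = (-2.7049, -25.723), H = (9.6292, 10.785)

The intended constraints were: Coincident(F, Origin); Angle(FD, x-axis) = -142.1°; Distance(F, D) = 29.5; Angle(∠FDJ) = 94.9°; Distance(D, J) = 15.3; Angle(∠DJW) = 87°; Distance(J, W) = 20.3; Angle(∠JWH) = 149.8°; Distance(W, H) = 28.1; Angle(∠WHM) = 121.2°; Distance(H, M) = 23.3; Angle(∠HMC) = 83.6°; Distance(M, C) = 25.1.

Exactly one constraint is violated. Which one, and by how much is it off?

Distance(M, C) = 25.1 — off by 8.30.

F = (0.00, 0.00) ✓; FD at -142.1° ✓; |FD| = 29.50 ✓; ∠FDJ = 94.90° ✓; |DJ| = 15.30 ✓; ∠DJW = 87.00° ✓; |JW| = 20.30 ✓; ∠JWH = 149.8° ✓; |WH| = 28.10 ✓; ∠WHM = 121.2° ✓; |HM| = 23.30 ✓; ∠HMC = 83.60° ✓; |MC| = 33.40 ✗.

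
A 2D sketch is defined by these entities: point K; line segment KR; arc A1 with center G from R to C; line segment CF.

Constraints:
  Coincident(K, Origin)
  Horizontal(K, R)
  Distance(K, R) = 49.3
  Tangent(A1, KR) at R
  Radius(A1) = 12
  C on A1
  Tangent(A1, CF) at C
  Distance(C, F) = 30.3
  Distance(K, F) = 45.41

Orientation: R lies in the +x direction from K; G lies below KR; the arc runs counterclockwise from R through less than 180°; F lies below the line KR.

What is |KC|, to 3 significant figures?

38.9

Checks: K = (0.00, 0.00) ✓; |GC| = 12.00 ✓; ∠(GC, CF) = 90.00° ✓; |CF| = 30.30 ✓; |KF| = 45.41 ✓.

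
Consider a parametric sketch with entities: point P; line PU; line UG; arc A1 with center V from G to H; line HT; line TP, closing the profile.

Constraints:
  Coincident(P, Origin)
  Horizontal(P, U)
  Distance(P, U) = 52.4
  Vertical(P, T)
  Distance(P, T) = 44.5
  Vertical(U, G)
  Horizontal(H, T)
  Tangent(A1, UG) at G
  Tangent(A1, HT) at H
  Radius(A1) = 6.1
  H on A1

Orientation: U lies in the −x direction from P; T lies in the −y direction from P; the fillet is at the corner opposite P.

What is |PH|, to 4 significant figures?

64.22

P is at the origin; P and U share the same y with |PU| = 52.4 and U on the −x side, so U = (-52.40, 0.000). P and T share the same x with |PT| = 44.5 and T on the −y side, so T = (0.000, -44.50). The virtual corner opposite P is at (-52.40, -44.50). Tangency of A1 to UG means the radius VG is perpendicular to UG and since A1 is tangent to HT there, VH ⟂ HT, with radius 6.1, so the center V sits 6.1 in from both sides at V = (-46.30, -38.40). That places the tangent points at G = (-52.40, -38.40) on UG and H = (-46.30, -44.50) on HT. Then |PH| = |H − P| = 64.22.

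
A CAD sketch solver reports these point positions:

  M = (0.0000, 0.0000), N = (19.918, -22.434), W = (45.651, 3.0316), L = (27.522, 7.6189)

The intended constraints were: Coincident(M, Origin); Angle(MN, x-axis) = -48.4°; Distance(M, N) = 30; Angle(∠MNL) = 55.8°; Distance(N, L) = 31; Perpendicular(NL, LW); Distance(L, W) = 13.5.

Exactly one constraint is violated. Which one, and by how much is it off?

Distance(L, W) = 13.5 — off by 5.20.

M = (0.00, 0.00) ✓; MN at -48.40° ✓; |MN| = 30.00 ✓; ∠MNL = 55.80° ✓; |NL| = 31.00 ✓; ∠(NL, LW) = 90.00° ✓; |LW| = 18.70 ✗.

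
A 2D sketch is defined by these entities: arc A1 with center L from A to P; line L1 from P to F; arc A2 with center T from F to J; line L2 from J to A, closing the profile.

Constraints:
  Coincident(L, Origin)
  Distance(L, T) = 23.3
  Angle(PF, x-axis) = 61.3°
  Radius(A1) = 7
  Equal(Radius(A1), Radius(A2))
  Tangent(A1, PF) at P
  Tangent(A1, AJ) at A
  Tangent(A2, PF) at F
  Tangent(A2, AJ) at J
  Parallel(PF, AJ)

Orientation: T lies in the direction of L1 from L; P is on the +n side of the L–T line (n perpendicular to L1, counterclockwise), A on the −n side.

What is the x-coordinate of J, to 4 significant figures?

17.33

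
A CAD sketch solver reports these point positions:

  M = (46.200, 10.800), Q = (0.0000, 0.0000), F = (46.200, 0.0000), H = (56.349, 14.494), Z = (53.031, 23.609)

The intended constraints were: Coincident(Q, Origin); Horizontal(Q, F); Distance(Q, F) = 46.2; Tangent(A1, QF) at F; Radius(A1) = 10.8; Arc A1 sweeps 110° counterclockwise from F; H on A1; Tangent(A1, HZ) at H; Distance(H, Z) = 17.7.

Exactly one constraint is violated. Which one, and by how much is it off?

Distance(H, Z) = 17.7 — off by 8.00.

Q = (0.00, 0.00) ✓; Q.y = 0.00, F.y = 0.00 ✓; |QF| = 46.20 ✓; ∠(MF, FQ) = 90.00° ✓; |MF| = 10.80 ✓; bearing(M→H) − bearing(M→F) = 110.0° ✓; |MH| = 10.80 ✓; ∠(MH, HZ) = 90.00° ✓; |HZ| = 9.700 ✗.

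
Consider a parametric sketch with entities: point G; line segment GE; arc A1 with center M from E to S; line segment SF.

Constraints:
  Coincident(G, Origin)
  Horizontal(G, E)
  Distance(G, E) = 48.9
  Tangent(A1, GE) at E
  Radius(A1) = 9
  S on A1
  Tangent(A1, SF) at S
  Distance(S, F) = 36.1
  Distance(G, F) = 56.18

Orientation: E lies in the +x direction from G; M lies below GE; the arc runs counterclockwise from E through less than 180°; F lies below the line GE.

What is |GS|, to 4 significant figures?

40.74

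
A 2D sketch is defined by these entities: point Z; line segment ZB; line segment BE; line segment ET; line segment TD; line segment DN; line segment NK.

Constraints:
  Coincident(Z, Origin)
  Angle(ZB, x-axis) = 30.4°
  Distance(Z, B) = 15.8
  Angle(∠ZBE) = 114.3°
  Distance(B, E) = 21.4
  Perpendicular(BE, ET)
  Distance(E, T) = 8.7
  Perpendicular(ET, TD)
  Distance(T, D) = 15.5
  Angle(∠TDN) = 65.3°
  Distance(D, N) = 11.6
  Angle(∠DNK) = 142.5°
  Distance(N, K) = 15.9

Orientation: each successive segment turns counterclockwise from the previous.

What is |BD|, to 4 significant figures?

10.51

Z is at the origin; ZB runs at 30.4° with length 15.8, so B = (13.63, 7.995). ∠ZBE = 114.3° gives BE at 96.10° from the x-axis; with |BE| = 21.4, E = (11.35, 29.27). BE is perpendicular to ET, so ET runs at -173.9°; with |ET| = 8.7, T = (2.703, 28.35). The perpendicularity gives TD at right angles to ET, so TD runs at -83.90°; with |TD| = 15.5, D = (4.350, 12.94). Then |BD| = |D − B| = 10.51.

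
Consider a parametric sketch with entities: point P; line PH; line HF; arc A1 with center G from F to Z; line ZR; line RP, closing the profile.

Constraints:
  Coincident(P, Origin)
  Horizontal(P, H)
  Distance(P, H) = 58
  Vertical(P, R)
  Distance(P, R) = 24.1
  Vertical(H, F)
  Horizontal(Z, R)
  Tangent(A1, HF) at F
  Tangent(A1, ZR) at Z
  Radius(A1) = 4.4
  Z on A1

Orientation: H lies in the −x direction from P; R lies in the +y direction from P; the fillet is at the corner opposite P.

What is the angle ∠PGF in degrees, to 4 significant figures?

159.8°

The virtual corner opposite P is at (-58.00, 24.10). The tangent condition forces GF to be normal to HF and tangency of A1 to ZR means the radius GZ is perpendicular to ZR, with radius 4.4, so the center G sits 4.4 in from both sides at G = (-53.60, 19.70). That places the tangent points at F = (-58.00, 19.70) on HF and Z = (-53.60, 24.10) on ZR. Then cos ∠PGF = GP·GF / (|GP||GF|), giving 159.8°.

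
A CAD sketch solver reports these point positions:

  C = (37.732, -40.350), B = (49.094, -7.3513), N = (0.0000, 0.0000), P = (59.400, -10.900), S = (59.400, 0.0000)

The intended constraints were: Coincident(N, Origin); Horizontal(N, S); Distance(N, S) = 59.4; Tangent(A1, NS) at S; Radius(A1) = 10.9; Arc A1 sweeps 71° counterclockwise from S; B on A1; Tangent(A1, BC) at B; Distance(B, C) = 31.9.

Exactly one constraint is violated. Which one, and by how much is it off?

Distance(B, C) = 31.9 — off by 3.00.

N = (0.00, 0.00) ✓; N.y = 0.00, S.y = 0.00 ✓; |NS| = 59.40 ✓; ∠(PS, SN) = 90.00° ✓; |PS| = 10.90 ✓; bearing(P→B) − bearing(P→S) = 71.00° ✓; |PB| = 10.90 ✓; ∠(PB, BC) = 90.00° ✓; |BC| = 34.90 ✗.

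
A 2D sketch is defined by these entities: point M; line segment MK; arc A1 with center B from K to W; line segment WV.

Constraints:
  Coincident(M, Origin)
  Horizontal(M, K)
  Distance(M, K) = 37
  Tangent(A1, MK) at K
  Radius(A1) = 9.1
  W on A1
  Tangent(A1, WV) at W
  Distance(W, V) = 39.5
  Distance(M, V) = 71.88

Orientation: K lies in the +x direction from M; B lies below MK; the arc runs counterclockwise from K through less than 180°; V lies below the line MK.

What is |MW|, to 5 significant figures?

33.732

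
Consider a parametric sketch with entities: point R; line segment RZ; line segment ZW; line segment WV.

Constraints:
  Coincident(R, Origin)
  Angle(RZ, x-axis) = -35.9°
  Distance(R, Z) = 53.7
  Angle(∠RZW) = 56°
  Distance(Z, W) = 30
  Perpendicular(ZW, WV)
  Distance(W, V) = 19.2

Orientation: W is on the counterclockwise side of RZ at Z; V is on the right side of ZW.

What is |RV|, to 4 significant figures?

63.72

R is at the origin; RZ runs at -35.9° with length 53.7, so Z = 53.7·(cos -35.9°, sin -35.9°) = (43.50, -31.49). ∠RZW = 56.0°, so ZW runs at -35.9° + (180° − 56.0°) = 88.10° from the x-axis; with |ZW| = 30.0, W = Z + 30.0·(cos 88.10°, sin 88.10°) = (44.49, -1.505). ZW ⟂ WV; with |WV| = 19.2 on the right of ZW, V = W + 19.2·(0.9995, -0.03316) = (63.68, -2.141). Then |RV| = |V − R| = 63.72.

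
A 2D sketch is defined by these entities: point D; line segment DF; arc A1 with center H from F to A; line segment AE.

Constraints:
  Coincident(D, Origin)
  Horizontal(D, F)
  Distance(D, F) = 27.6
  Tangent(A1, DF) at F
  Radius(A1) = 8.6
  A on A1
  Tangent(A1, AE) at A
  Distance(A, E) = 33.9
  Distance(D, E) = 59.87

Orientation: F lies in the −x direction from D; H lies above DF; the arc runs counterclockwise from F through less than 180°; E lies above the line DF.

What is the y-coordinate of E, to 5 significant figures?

38.366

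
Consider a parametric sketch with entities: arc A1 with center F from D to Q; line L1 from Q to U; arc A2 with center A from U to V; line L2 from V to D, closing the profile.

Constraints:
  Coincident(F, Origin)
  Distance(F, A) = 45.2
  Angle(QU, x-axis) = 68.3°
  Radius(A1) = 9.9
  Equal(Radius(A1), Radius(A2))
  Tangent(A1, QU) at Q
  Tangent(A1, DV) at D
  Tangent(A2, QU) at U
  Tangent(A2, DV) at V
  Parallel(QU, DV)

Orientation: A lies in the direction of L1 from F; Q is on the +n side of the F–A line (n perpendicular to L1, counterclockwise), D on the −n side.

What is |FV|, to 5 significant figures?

46.271

Tangency of A1 to both parallel lines with radius 9.9 puts Q and D at F ± 9.9·n: Q = (-9.1984, 3.6605), D = (9.1984, -3.6605). Equal radii place U and V the same way about A: U = A + 9.9·n = (7.5141, 45.657), V = A − 9.9·n = (25.911, 38.336). Then |FV| = |V − F| = 46.271.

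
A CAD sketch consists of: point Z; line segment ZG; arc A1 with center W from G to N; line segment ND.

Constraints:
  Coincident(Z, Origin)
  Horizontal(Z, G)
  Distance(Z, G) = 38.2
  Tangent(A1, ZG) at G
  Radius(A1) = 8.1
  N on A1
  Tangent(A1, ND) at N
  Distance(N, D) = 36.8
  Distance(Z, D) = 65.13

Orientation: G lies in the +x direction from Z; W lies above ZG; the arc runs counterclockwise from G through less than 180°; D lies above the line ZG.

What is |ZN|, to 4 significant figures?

46.96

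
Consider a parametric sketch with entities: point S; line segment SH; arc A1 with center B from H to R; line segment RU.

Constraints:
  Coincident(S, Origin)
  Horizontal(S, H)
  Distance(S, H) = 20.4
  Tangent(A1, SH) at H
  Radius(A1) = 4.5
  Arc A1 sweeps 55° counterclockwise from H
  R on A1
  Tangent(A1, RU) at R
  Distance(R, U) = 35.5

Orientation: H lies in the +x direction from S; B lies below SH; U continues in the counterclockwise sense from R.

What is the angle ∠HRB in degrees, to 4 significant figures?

62.50°

The tangent condition forces BH to be normal to SH, so B = H + (0, -4.5) = (20.40, -4.500). On A1, H sits at bearing 90° from B; a 55° counterclockwise sweep puts R at bearing 145°, so R = B + 4.5·(cos 145°, sin 145°) = (16.71, -1.919). Then cos ∠HRB = RH·RB / (|RH||RB|), giving 62.50°.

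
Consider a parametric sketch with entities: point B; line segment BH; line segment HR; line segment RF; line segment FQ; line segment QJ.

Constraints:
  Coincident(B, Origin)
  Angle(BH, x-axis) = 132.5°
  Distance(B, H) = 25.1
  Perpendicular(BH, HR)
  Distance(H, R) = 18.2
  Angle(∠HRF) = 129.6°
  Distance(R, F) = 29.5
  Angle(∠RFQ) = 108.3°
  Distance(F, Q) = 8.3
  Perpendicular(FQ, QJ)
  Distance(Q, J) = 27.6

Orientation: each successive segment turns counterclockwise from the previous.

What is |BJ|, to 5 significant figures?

13.601

B is at the origin; BH runs at 132.5° with length 25.1, so H = (-16.957, 18.506). BH is perpendicular to HR, so HR runs at -137.50°; with |HR| = 18.2, R = (-30.376, 6.2099). ∠HRF = 129.6° gives RF at -87.100° from the x-axis; with |RF| = 29.5, F = (-28.883, -23.252). ∠RFQ = 108.3° gives FQ at -15.400° from the x-axis; with |FQ| = 8.3, Q = (-20.881, -25.456). The perpendicularity gives QJ at right angles to FQ, so QJ runs at 74.600°; with |QJ| = 27.6, J = (-13.552, 1.1526). Then |BJ| = |J − B| = 13.601.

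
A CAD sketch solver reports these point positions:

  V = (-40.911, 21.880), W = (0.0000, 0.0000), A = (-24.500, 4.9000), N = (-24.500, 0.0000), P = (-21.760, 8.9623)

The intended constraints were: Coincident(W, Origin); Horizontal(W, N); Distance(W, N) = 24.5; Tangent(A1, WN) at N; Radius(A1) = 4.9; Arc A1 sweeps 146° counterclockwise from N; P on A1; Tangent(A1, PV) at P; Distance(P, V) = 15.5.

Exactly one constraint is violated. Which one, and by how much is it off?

Distance(P, V) = 15.5 — off by 7.60.

W = (0.00, 0.00) ✓; W.y = 0.00, N.y = 0.00 ✓; |WN| = 24.50 ✓; ∠(AN, NW) = 90.00° ✓; |AN| = 4.900 ✓; bearing(A→P) − bearing(A→N) = 146.0° ✓; |AP| = 4.900 ✓; ∠(AP, PV) = 90.00° ✓; |PV| = 23.10 ✗.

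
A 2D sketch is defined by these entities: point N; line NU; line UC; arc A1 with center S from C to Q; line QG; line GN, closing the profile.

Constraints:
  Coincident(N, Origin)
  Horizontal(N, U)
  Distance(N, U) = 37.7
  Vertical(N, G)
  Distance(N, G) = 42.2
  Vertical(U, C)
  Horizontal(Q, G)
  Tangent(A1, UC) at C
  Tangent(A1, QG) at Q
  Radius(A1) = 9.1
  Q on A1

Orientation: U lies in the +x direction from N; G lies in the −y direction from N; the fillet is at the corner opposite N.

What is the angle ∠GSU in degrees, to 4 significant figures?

123.0°

N is at the origin; N and U share the same y with |NU| = 37.7 and U on the +x side, so U = (37.70, 0.000). N and G share the same x with |NG| = 42.2 and G on the −y side, so G = (0.000, -42.20). The virtual corner opposite N is at (37.70, -42.20). Since A1 is tangent to UC there, SC ⟂ UC and since A1 is tangent to QG there, SQ ⟂ QG, with radius 9.1, so the center S sits 9.1 in from both sides at S = (28.60, -33.10). Then cos ∠GSU = SG·SU / (|SG||SU|), giving 123.0°.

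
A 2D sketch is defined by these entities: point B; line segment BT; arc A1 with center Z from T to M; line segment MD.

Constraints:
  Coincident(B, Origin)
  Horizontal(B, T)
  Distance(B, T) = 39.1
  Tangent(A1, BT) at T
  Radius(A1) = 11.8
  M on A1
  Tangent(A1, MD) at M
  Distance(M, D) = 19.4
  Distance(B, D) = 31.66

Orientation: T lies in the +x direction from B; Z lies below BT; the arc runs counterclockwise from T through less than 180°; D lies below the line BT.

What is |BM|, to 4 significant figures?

29.21

Checks: |BT| = 39.10 ✓; |ZM| = 11.80 ✓; ∠(ZM, MD) = 90.00° ✓; |MD| = 19.40 ✓; |BD| = 31.66 ✓.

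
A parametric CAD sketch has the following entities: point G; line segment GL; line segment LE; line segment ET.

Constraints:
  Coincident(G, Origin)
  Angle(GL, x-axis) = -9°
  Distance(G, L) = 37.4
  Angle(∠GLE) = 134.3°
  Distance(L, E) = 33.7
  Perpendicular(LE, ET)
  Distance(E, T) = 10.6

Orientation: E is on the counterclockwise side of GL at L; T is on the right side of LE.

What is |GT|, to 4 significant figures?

70.53

∠GLE = 134.3°, so LE runs at -9.0° + (180° − 134.3°) = 36.70° from the x-axis; with |LE| = 33.7, E = L + 33.7·(cos 36.70°, sin 36.70°) = (63.96, 14.29). The perpendicularity gives ET at right angles to LE; with |ET| = 10.6 on the right of LE, T = E + 10.6·(0.5976, -0.8018) = (70.29, 5.790). Then |GT| = |T − G| = 70.53.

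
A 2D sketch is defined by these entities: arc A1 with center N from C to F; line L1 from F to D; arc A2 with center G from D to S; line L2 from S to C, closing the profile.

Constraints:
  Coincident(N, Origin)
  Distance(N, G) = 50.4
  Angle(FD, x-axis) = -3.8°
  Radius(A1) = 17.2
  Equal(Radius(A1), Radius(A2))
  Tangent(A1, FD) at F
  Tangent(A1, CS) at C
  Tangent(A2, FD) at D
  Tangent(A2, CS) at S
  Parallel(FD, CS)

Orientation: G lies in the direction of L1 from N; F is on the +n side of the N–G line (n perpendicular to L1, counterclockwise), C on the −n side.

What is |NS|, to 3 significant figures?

53.3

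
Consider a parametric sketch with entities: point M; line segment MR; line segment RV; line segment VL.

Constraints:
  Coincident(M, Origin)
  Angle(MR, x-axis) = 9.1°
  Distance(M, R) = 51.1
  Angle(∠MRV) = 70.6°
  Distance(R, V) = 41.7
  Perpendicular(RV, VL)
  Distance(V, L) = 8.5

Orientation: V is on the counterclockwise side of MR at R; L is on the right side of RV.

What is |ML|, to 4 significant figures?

61.86

M is at the origin; MR runs at 9.1° with length 51.1, so R = 51.1·(cos 9.1°, sin 9.1°) = (50.46, 8.082). ∠MRV = 70.6°, so RV runs at 9.1° + (180° − 70.6°) = 118.5° from the x-axis; with |RV| = 41.7, V = R + 41.7·(cos 118.5°, sin 118.5°) = (30.56, 44.73). RV is perpendicular to VL; with |VL| = 8.5 on the right of RV, L = V + 8.5·(0.8788, 0.4772) = (38.03, 48.78). Then |ML| = |L − M| = 61.86.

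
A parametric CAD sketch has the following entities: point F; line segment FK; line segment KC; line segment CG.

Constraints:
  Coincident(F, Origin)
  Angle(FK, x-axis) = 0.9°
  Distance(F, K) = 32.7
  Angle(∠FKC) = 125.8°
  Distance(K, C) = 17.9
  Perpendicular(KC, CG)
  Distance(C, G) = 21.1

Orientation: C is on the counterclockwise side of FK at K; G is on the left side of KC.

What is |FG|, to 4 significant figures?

37.42

F is at the origin; FK runs at 0.9° with length 32.7, so K = 32.7·(cos 0.9°, sin 0.9°) = (32.70, 0.5136). ∠FKC = 125.8°, so KC runs at 0.9° + (180° − 125.8°) = 55.10° from the x-axis; with |KC| = 17.9, C = K + 17.9·(cos 55.10°, sin 55.10°) = (42.94, 15.19). The perpendicularity gives CG at right angles to KC; with |CG| = 21.1 on the left of KC, G = C + 21.1·(-0.8202, 0.5721) = (25.63, 27.27). Then |FG| = |G − F| = 37.42.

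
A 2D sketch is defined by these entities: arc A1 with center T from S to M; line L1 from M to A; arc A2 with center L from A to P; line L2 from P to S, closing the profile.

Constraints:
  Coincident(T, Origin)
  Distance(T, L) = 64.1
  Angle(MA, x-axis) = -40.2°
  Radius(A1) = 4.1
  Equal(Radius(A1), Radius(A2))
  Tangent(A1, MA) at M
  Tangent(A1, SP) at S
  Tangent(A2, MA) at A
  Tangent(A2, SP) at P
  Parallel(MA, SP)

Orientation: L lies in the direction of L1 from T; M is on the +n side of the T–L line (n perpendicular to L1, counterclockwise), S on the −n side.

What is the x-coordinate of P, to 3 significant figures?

46.3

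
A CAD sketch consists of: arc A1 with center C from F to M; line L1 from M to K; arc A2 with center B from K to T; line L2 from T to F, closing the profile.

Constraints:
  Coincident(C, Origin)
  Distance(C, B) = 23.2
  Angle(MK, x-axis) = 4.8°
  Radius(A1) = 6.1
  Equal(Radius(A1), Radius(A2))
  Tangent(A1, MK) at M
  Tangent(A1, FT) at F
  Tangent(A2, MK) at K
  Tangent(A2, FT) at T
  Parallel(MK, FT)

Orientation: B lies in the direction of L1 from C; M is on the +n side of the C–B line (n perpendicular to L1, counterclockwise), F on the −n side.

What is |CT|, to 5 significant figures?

23.989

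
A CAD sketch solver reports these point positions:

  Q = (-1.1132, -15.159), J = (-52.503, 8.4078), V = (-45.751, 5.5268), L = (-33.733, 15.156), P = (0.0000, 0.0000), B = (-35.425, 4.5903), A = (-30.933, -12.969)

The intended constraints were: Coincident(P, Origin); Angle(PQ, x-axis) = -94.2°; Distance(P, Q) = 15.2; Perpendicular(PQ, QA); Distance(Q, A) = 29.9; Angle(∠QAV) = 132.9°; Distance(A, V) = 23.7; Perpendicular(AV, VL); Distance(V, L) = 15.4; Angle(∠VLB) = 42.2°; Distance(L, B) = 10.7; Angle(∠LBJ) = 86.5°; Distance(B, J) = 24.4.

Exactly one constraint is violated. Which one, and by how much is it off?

Distance(B, J) = 24.4 — off by 6.90.

P = (0.00, 0.00) ✓; PQ at -94.20° ✓; |PQ| = 15.20 ✓; ∠(PQ, QA) = 90.00° ✓; |QA| = 29.90 ✓; ∠QAV = 132.9° ✓; |AV| = 23.70 ✓; ∠(AV, VL) = 90.00° ✓; |VL| = 15.40 ✓; ∠VLB = 42.20° ✓; |LB| = 10.70 ✓; ∠LBJ = 86.50° ✓; |BJ| = 17.50 ✗.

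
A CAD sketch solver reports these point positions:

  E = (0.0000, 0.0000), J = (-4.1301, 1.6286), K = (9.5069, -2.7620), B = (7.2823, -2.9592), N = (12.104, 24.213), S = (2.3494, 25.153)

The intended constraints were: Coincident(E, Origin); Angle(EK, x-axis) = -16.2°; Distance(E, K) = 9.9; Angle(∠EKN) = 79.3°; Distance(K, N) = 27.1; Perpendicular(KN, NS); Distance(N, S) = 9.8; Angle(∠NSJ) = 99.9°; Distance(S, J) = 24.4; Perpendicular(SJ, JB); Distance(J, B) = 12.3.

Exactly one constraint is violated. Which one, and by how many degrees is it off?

Perpendicular(SJ, JB) — off by 6.50°.

E = (0.00, 0.00) ✓; EK at -16.20° ✓; |EK| = 9.900 ✓; ∠EKN = 79.30° ✓; |KN| = 27.10 ✓; ∠(KN, NS) = 90.00° ✓; |NS| = 9.800 ✓; ∠NSJ = 99.90° ✓; |SJ| = 24.40 ✓; ∠(SJ, JB) = 83.50° ✗; |JB| = 12.30 ✓.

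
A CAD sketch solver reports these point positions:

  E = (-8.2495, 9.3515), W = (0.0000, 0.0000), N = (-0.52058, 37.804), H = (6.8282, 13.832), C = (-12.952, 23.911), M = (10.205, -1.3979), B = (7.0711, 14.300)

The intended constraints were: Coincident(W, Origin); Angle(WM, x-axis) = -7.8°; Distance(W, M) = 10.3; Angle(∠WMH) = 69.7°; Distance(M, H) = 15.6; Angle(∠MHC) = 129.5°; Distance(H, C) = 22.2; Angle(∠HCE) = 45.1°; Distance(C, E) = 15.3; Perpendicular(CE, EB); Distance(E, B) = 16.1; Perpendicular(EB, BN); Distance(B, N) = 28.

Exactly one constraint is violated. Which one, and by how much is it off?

Distance(B, N) = 28 — off by 3.30.

W = (0.00, 0.00) ✓; WM at -7.800° ✓; |WM| = 10.30 ✓; ∠WMH = 69.70° ✓; |MH| = 15.60 ✓; ∠MHC = 129.5° ✓; |HC| = 22.20 ✓; ∠HCE = 45.10° ✓; |CE| = 15.30 ✓; ∠(CE, EB) = 90.00° ✓; |EB| = 16.10 ✓; ∠(EB, BN) = 90.00° ✓; |BN| = 24.70 ✗.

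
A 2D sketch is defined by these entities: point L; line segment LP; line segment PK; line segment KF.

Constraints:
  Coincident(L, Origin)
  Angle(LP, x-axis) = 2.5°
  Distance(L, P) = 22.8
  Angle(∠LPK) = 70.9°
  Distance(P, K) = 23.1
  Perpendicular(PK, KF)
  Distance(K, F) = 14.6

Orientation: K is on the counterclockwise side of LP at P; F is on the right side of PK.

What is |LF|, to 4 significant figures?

39.38

L is at the origin; LP runs at 2.5° with length 22.8, so P = 22.8·(cos 2.5°, sin 2.5°) = (22.78, 0.9945). ∠LPK = 70.9°, so PK runs at 2.5° + (180° − 70.9°) = 111.6° from the x-axis; with |PK| = 23.1, K = P + 23.1·(cos 111.6°, sin 111.6°) = (14.27, 22.47). PK ⟂ KF; with |KF| = 14.6 on the right of PK, F = K + 14.6·(0.9298, 0.3681) = (27.85, 27.85). Then |LF| = |F − L| = 39.38.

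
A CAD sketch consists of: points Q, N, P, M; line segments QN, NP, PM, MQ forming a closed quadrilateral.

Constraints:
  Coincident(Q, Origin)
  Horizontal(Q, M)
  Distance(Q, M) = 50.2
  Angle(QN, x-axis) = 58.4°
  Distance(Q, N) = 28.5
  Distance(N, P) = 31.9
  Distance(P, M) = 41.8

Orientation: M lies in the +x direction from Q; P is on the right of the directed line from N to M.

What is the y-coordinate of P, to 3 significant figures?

-7.07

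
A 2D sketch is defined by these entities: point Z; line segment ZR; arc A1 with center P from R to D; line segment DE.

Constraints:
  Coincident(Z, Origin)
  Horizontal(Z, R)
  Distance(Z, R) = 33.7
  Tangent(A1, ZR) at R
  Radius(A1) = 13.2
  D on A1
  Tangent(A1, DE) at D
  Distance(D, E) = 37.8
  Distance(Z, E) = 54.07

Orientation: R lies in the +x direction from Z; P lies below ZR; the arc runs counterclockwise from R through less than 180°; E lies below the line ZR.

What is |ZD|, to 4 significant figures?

24.15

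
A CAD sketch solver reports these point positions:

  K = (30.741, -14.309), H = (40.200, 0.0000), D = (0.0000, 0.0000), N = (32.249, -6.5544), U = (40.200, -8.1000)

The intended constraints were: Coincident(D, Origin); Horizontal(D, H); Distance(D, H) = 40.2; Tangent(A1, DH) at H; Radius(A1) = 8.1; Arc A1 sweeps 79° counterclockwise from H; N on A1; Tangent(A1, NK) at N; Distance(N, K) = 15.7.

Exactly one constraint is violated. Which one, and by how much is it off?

Distance(N, K) = 15.7 — off by 7.80.

D = (0.00, 0.00) ✓; D.y = 0.00, H.y = 0.00 ✓; |DH| = 40.20 ✓; ∠(UH, HD) = 90.00° ✓; |UH| = 8.100 ✓; bearing(U→N) − bearing(U→H) = 79.00° ✓; |UN| = 8.100 ✓; ∠(UN, NK) = 90.00° ✓; |NK| = 7.900 ✗.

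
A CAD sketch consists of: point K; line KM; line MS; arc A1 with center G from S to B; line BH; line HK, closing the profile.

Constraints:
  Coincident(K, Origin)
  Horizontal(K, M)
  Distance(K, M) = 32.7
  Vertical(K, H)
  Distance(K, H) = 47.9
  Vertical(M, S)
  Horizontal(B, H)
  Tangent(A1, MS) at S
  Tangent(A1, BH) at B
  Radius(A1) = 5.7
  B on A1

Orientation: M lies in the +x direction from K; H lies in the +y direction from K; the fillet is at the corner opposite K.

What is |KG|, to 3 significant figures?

50.1

K is at the origin; KM is horizontal with |KM| = 32.7 and M on the +x side, so M = (32.7, 0.00). K and H share the same x with |KH| = 47.9 and H on the +y side, so H = (0.00, 47.9). The virtual corner opposite K is at (32.7, 47.9). Since A1 is tangent to MS there, GS ⟂ MS and the tangent condition forces GB to be normal to BH, with radius 5.7, so the center G sits 5.7 in from both sides at G = (27.0, 42.2). Then |KG| = |G − K| = 50.1.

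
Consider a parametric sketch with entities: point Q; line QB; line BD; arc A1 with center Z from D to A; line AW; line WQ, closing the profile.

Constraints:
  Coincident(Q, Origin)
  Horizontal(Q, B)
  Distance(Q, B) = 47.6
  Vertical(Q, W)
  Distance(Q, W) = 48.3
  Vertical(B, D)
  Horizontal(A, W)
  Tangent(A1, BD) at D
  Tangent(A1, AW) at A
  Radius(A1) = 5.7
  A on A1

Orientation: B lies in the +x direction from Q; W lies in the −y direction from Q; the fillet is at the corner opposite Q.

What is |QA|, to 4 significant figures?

63.94

Q is at the origin; Q and B share the same y with |QB| = 47.6 and B on the +x side, so B = (47.60, 0.000). QW is vertical with |QW| = 48.3 and W on the −y side, so W = (0.000, -48.30). The virtual corner opposite Q is at (47.60, -48.30). A1 meets BD tangentially, so ZD is at right angles to BD and tangency of A1 to AW means the radius ZA is perpendicular to AW, with radius 5.7, so the center Z sits 5.7 in from both sides at Z = (41.90, -42.60). That places the tangent points at D = (47.60, -42.60) on BD and A = (41.90, -48.30) on AW. Then |QA| = |A − Q| = 63.94.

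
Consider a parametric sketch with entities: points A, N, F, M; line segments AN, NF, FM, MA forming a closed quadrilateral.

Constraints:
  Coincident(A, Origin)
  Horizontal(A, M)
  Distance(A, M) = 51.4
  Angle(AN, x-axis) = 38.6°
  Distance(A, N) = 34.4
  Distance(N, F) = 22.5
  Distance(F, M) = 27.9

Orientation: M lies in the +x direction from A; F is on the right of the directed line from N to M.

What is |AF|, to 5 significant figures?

23.524

Checks: |NF| = 22.50 ✓; |FM| = 27.90 ✓.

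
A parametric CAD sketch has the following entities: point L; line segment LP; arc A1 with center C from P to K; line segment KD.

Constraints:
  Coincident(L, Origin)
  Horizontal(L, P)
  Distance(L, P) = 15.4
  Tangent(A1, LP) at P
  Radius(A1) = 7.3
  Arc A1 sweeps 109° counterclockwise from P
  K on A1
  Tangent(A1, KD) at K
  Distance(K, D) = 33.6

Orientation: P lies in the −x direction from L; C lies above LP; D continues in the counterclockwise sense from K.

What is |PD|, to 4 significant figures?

41.64

L is at the origin; LP is horizontal with |LP| = 15.4 and P on the −x side, so P = (-15.40, 0.000). Since A1 is tangent to LP there, CP ⟂ LP, so C = P + (0, 7.3) = (-15.40, 7.300). On A1, P sits at bearing -90° from C; a 109° counterclockwise sweep puts K at bearing 19°, so K = C + 7.3·(cos 19°, sin 19°) = (-8.498, 9.677). A1 meets KD tangentially, so CK is at right angles to KD, so KD runs along (−sin 19°, cos 19°); with |KD| = 33.6, D = (-19.44, 41.45). Then |PD| = |D − P| = 41.64.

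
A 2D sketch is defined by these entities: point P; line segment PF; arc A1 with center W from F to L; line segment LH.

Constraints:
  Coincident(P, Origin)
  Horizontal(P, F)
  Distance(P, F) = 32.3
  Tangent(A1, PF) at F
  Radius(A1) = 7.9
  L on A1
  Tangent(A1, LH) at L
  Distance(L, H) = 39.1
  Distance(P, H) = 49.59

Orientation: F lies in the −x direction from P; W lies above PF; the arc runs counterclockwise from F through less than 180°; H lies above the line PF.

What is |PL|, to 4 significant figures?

25.41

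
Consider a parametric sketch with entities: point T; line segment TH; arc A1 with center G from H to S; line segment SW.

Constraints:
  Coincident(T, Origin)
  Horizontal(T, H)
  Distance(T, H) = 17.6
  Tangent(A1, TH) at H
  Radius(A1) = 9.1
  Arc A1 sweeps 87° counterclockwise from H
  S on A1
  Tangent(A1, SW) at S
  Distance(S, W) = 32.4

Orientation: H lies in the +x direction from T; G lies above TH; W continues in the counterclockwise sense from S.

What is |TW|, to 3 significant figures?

49.8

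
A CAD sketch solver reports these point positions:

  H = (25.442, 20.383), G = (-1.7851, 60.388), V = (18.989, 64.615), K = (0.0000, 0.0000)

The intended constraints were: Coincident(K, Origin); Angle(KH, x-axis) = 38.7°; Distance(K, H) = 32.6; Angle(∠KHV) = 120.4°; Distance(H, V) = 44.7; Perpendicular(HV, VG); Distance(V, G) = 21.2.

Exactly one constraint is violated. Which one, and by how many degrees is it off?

Perpendicular(HV, VG) — off by 3.20°.

K = (0.00, 0.00) ✓; KH at 38.70° ✓; |KH| = 32.60 ✓; ∠KHV = 120.4° ✓; |HV| = 44.70 ✓; ∠(HV, VG) = 93.20° ✗; |VG| = 21.20 ✓.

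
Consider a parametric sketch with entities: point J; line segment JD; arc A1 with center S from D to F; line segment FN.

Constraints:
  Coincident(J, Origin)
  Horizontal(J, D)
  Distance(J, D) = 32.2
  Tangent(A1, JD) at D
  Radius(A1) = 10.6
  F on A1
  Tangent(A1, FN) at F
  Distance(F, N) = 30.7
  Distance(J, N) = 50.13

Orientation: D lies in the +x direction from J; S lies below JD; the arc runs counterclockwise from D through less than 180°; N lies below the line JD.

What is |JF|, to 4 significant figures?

24.94

Checks: |SF| = 10.60 ✓; ∠(SF, FN) = 90.00° ✓; |FN| = 30.70 ✓; |JN| = 50.13 ✓.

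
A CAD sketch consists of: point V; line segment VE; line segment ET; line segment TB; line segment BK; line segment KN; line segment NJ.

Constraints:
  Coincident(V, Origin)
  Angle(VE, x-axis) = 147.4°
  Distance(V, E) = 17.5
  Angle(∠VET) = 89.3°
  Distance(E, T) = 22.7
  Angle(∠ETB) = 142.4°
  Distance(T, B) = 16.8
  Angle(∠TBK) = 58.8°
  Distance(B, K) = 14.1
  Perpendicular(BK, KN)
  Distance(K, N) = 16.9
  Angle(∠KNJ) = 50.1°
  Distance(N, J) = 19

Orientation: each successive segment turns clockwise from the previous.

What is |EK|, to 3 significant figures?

27.5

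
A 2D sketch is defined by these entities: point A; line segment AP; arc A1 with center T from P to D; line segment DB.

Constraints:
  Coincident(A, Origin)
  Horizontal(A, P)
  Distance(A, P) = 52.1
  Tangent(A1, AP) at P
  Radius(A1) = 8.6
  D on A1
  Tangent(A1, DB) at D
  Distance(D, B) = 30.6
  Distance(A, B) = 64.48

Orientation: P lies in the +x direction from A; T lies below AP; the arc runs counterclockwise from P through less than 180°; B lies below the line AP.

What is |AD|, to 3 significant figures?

44.9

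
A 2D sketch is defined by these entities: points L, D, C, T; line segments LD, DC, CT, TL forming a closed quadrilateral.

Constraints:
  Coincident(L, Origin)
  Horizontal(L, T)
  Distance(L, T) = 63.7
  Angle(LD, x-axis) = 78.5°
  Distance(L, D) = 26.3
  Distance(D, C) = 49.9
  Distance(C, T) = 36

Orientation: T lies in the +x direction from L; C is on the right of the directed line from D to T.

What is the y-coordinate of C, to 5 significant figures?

-16.526

Checks: L = (0.00, 0.00) ✓; |DC| = 49.90 ✓; |CT| = 36.00 ✓.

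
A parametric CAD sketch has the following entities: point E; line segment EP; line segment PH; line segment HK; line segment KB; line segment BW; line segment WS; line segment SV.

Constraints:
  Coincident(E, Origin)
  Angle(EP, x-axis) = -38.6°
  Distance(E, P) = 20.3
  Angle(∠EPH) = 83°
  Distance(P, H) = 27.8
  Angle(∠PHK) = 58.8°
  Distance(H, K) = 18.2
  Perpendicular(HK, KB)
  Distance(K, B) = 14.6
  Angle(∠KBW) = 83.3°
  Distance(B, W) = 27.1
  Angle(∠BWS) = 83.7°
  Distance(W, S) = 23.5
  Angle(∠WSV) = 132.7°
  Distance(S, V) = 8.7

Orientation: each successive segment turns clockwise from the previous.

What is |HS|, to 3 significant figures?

12.0

E is at the origin; EP runs at -38.6° with length 20.3, so P = (15.9, -12.7). ∠EPH = 83.0° gives PH at -136° from the x-axis; with |PH| = 27.8, H = (-4.00, -32.1). ∠PHK = 58.8° gives HK at 103° from the x-axis; with |HK| = 18.2, K = (-8.15, -14.4). The perpendicularity gives KB at right angles to HK, so KB runs at 13.2°; with |KB| = 14.6, B = (6.06, -11.1). ∠KBW = 83.3° gives BW at -83.5° from the x-axis; with |BW| = 27.1, W = (9.13, -38.0). ∠BWS = 83.7° gives WS at -180° from the x-axis; with |WS| = 23.5, S = (-14.4, -38.1). Then |HS| = |S − H| = 12.0.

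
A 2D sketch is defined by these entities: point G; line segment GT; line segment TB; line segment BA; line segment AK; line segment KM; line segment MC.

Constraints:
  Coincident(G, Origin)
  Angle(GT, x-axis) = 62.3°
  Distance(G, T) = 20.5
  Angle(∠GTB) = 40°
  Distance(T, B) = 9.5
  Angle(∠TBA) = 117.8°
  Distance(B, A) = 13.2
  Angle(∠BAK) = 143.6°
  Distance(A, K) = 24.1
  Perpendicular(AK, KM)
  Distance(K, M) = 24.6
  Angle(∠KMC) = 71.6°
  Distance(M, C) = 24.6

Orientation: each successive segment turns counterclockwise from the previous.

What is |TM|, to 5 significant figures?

34.111

G is at the origin; GT runs at 62.3° with length 20.5, so T = (9.5293, 18.151). ∠GTB = 40.0° gives TB at -157.70° from the x-axis; with |TB| = 9.5, B = (0.73977, 14.546). ∠TBA = 117.8° gives BA at -95.500° from the x-axis; with |BA| = 13.2, A = (-0.52539, 1.4065). ∠BAK = 143.6° gives AK at -59.100° from the x-axis; with |AK| = 24.1, K = (11.851, -19.273). The perpendicularity gives KM at right angles to AK, so KM runs at 30.900°; with |KM| = 24.6, M = (32.959, -6.6397). Then |TM| = |M − T| = 34.111.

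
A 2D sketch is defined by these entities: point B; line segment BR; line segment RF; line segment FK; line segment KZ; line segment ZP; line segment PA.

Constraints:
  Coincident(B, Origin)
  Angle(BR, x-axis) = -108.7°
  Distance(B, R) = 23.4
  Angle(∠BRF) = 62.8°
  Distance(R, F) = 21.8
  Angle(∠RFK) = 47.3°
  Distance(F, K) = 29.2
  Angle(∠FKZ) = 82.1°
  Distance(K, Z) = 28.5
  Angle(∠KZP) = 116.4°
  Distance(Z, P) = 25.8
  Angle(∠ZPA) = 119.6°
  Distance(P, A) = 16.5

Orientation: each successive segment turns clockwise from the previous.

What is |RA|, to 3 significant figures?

27.9

∠KZP = 116.4° gives ZP at -160° from the x-axis; with |ZP| = 25.8, P = (-21.0, -42.9). ∠ZPA = 119.6° gives PA at 140° from the x-axis; with |PA| = 16.5, A = (-33.5, -32.2). Then |RA| = |A − R| = 27.9.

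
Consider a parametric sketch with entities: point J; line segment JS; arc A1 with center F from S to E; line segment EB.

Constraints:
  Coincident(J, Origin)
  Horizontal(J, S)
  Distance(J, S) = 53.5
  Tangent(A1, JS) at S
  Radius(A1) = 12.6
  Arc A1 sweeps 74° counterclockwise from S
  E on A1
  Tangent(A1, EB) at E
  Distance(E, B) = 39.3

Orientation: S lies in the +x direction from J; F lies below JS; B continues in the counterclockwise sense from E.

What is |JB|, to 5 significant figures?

55.979

J is at the origin; JS is horizontal with |JS| = 53.5 and S on the +x side, so S = (53.500, 0.0000). A1 meets JS tangentially, so FS is at right angles to JS, so F = S + (0, -12.6) = (53.500, -12.600). On A1, S sits at bearing 90° from F; a 74° counterclockwise sweep puts E at bearing 164°, so E = F + 12.6·(cos 164°, sin 164°) = (41.388, -9.1270). The tangent condition forces FE to be normal to EB, so EB runs along (−sin 164°, cos 164°); with |EB| = 39.3, B = (30.556, -46.905). Then |JB| = |B − J| = 55.979.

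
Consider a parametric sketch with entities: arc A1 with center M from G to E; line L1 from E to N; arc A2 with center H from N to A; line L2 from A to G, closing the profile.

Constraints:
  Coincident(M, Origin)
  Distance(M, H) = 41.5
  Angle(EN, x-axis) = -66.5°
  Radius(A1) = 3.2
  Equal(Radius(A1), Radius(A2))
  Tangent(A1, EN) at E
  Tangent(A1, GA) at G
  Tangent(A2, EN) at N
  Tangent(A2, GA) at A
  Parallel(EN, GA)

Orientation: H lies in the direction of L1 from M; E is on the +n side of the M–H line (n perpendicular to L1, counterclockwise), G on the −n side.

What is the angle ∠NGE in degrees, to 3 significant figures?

81.2°

Tangency of A1 to both parallel lines with radius 3.2 puts E and G at M ± 3.2·n: E = (2.93, 1.28), G = (-2.93, -1.28). Equal radii place N and A the same way about H: N = H + 3.2·n = (19.5, -36.8), A = H − 3.2·n = (13.6, -39.3). Then cos ∠NGE = GN·GE / (|GN||GE|), giving 81.2°.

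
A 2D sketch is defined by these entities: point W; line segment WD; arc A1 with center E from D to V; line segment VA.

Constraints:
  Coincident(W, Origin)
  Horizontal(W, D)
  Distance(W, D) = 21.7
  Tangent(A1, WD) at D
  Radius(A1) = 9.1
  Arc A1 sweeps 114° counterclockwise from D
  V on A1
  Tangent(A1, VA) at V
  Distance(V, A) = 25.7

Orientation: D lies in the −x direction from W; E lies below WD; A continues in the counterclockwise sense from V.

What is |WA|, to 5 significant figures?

41.216

W is at the origin; WD is horizontal with |WD| = 21.7 and D on the −x side, so D = (-21.700, 0.0000). Since A1 is tangent to WD there, ED ⟂ WD, so E = D + (0, -9.1) = (-21.700, -9.1000). On A1, D sits at bearing 90° from E; a 114° counterclockwise sweep puts V at bearing 204°, so V = E + 9.1·(cos 204°, sin 204°) = (-30.013, -12.801). The tangent condition forces EV to be normal to VA, so VA runs along (−sin 204°, cos 204°); with |VA| = 25.7, A = (-19.560, -36.279). Then |WA| = |A − W| = 41.216.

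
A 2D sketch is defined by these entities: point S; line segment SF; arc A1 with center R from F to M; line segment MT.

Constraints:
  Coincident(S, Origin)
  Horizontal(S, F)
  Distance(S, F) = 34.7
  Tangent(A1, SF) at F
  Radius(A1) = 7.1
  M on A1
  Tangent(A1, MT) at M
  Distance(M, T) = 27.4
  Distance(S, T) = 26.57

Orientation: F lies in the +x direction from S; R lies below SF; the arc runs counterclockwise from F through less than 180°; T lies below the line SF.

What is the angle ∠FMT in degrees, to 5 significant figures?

154.67°

Checks: ∠(RF, FS) = 90.00° ✓; |RM| = 7.100 ✓; ∠(RM, MT) = 90.00° ✓; |MT| = 27.40 ✓; |ST| = 26.57 ✓.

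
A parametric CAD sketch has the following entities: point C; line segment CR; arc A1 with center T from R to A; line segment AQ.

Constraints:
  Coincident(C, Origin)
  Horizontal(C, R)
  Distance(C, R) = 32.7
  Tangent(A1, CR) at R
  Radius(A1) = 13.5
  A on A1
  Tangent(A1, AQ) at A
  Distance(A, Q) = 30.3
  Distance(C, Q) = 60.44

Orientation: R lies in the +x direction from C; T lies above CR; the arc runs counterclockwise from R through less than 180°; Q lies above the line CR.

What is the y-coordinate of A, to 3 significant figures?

16.5

Checks: ∠(TR, RC) = 90.00° ✓; |TR| = 13.50 ✓; |TA| = 13.50 ✓; ∠(TA, AQ) = 90.00° ✓; |AQ| = 30.30 ✓; |CQ| = 60.44 ✓.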